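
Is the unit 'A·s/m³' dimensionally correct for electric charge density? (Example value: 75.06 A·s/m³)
Yes

electric charge density has SI base units: A * s / m^3
A·s/m³ reduces to the same SI base units, so it is a valid unit for electric charge density.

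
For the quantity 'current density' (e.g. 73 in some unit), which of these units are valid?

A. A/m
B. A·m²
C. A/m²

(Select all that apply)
C

current density has SI base units: A / m^2

Checking each option against A / m^2:
  A. A/m: ✗ does not match
  B. A·m²: ✗ does not match
  C. A/m²: ✓ matches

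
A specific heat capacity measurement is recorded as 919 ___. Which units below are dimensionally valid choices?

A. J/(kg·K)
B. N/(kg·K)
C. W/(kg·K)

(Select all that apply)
A

specific heat capacity has SI base units: m^2 / (s^2 * K)

Checking each option against m^2 / (s^2 * K):
  A. J/(kg·K): ✓ matches
  B. N/(kg·K): ✗ does not match
  C. W/(kg·K): ✗ does not match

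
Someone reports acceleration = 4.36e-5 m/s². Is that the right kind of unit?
Yes

acceleration has SI base units: m / s^2
m/s² reduces to the same SI base units, so it is a valid unit for acceleration.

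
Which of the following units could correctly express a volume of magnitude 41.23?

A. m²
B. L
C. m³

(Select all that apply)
B, C

volume has SI base units: m^3

Checking each option against m^3:
  A. m²: ✗ does not match
  B. L: ✓ matches
  C. m³: ✓ matches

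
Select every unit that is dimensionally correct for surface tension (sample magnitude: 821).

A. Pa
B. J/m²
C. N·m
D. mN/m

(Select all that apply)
B, D

surface tension has SI base units: kg / s^2

Checking each option against kg / s^2:
  A. Pa: ✗ does not match
  B. J/m²: ✓ matches
  C. N·m: ✗ does not match
  D. mN/m: ✓ matches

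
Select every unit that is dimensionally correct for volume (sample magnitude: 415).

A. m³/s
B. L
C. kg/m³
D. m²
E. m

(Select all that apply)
B

volume has SI base units: m^3

Checking each option against m^3:
  A. m³/s: ✗ does not match
  B. L: ✓ matches
  C. kg/m³: ✗ does not match
  D. m²: ✗ does not match
  E. m: ✗ does not match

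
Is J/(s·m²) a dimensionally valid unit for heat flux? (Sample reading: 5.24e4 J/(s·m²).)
Yes

heat flux has SI base units: kg / s^3
J/(s·m²) reduces to the same SI base units, so it is a valid unit for heat flux.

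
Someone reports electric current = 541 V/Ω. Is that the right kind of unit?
Yes

electric current has SI base units: A
V/Ω reduces to the same SI base units, so it is a valid unit for electric current.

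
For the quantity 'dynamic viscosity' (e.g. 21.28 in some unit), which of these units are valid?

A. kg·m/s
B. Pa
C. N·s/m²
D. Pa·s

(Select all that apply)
C, D

dynamic viscosity has SI base units: kg / (m * s)

Checking each option against kg / (m * s):
  A. kg·m/s: ✗ does not match
  B. Pa: ✗ does not match
  C. N·s/m²: ✓ matches
  D. Pa·s: ✓ matches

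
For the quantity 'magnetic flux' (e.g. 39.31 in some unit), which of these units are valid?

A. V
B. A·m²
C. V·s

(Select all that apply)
C

magnetic flux has SI base units: kg * m^2 / (A * s^2)

Checking each option against kg * m^2 / (A * s^2):
  A. V: ✗ does not match
  B. A·m²: ✗ does not match
  C. V·s: ✓ matches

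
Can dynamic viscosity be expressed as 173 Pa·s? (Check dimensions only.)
Yes

dynamic viscosity has SI base units: kg / (m * s)
Pa·s reduces to the same SI base units, so it is a valid unit for dynamic viscosity.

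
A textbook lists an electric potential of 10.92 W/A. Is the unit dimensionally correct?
Yes

electric potential has SI base units: kg * m^2 / (A * s^3)
W/A reduces to the same SI base units, so it is a valid unit for electric potential.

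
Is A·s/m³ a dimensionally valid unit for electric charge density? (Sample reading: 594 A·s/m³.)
Yes

electric charge density has SI base units: A * s / m^3
A·s/m³ reduces to the same SI base units, so it is a valid unit for electric charge density.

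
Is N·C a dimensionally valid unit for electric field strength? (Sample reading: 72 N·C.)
No

electric field strength has SI base units: kg * m / (A * s^3)
N·C does NOT reduce to kg * m / (A * s^3); a valid unit for electric field strength would be e.g. V/m.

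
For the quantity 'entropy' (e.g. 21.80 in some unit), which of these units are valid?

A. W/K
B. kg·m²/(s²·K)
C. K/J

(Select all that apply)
B

entropy has SI base units: kg * m^2 / (s^2 * K)

Checking each option against kg * m^2 / (s^2 * K):
  A. W/K: ✗ does not match
  B. kg·m²/(s²·K): ✓ matches
  C. K/J: ✗ does not match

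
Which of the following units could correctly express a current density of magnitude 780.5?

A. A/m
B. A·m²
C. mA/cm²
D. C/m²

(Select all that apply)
C

current density has SI base units: A / m^2

Checking each option against A / m^2:
  A. A/m: ✗ does not match
  B. A·m²: ✗ does not match
  C. mA/cm²: ✓ matches
  D. C/m²: ✗ does not match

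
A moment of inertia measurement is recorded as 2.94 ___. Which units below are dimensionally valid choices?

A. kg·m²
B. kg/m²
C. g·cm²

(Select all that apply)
A, C

moment of inertia has SI base units: kg * m^2

Checking each option against kg * m^2:
  A. kg·m²: ✓ matches
  B. kg/m²: ✗ does not match
  C. g·cm²: ✓ matches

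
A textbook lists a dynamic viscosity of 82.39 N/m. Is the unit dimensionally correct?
No

dynamic viscosity has SI base units: kg / (m * s)
N/m does NOT reduce to kg / (m * s); a valid unit for dynamic viscosity would be e.g. Pa·s.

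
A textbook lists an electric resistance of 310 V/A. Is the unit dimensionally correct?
Yes

electric resistance has SI base units: kg * m^2 / (A^2 * s^3)
V/A reduces to the same SI base units, so it is a valid unit for electric resistance.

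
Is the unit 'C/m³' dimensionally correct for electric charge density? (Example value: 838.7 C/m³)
Yes

electric charge density has SI base units: A * s / m^3
C/m³ reduces to the same SI base units, so it is a valid unit for electric charge density.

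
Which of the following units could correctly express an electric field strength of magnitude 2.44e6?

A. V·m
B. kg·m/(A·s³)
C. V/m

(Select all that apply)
B, C

electric field strength has SI base units: kg * m / (A * s^3)

Checking each option against kg * m / (A * s^3):
  A. V·m: ✗ does not match
  B. kg·m/(A·s³): ✓ matches
  C. V/m: ✓ matches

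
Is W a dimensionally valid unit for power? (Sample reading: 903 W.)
Yes

power has SI base units: kg * m^2 / s^3
W reduces to the same SI base units, so it is a valid unit for power.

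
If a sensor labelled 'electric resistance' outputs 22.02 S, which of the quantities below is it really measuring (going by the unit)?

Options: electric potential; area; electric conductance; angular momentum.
electric conductance

electric resistance should have units dimensionally equivalent to kg * m^2 / (A^2 * s^3) (e.g. Ω).
The given unit 'S' reduces to A^2 * s^3 / (kg * m^2). Of the listed options, that is the dimensionality of electric conductance.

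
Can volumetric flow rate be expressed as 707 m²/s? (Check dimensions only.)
No

volumetric flow rate has SI base units: m^3 / s
m²/s does NOT reduce to m^3 / s; a valid unit for volumetric flow rate would be e.g. m³/s.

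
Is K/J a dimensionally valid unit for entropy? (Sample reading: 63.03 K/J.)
No

entropy has SI base units: kg * m^2 / (s^2 * K)
K/J does NOT reduce to kg * m^2 / (s^2 * K); a valid unit for entropy would be e.g. J/K.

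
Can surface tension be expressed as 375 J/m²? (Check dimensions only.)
Yes

surface tension has SI base units: kg / s^2
J/m² reduces to the same SI base units, so it is a valid unit for surface tension.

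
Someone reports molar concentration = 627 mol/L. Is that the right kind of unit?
Yes

molar concentration has SI base units: mol / m^3
mol/L reduces to the same SI base units, so it is a valid unit for molar concentration.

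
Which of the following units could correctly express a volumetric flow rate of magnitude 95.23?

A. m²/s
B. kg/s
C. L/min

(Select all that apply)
C

volumetric flow rate has SI base units: m^3 / s

Checking each option against m^3 / s:
  A. m²/s: ✗ does not match
  B. kg/s: ✗ does not match
  C. L/min: ✓ matches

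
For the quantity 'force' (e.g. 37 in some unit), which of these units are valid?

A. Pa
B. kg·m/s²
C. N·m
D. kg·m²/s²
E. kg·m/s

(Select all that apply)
B

force has SI base units: kg * m / s^2

Checking each option against kg * m / s^2:
  A. Pa: ✗ does not match
  B. kg·m/s²: ✓ matches
  C. N·m: ✗ does not match
  D. kg·m²/s²: ✗ does not match
  E. kg·m/s: ✗ does not match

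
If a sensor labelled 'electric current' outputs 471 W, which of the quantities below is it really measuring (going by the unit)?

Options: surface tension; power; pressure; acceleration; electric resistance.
power

electric current should have units dimensionally equivalent to A (e.g. A).
The given unit 'W' reduces to kg * m^2 / s^3. Of the listed options, that is the dimensionality of power.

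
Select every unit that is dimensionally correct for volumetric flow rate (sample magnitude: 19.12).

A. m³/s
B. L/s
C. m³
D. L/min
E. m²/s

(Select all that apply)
A, B, D

volumetric flow rate has SI base units: m^3 / s

Checking each option against m^3 / s:
  A. m³/s: ✓ matches
  B. L/s: ✓ matches
  C. m³: ✗ does not match
  D. L/min: ✓ matches
  E. m²/s: ✗ does not match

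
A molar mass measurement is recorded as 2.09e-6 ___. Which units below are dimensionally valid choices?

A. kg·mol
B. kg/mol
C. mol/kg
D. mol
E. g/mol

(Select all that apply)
B, E

molar mass has SI base units: kg / mol

Checking each option against kg / mol:
  A. kg·mol: ✗ does not match
  B. kg/mol: ✓ matches
  C. mol/kg: ✗ does not match
  D. mol: ✗ does not match
  E. g/mol: ✓ matches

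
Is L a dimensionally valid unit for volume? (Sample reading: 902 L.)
Yes

volume has SI base units: m^3
L reduces to the same SI base units, so it is a valid unit for volume.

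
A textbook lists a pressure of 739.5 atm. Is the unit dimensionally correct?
Yes

pressure has SI base units: kg / (m * s^2)
atm reduces to the same SI base units, so it is a valid unit for pressure.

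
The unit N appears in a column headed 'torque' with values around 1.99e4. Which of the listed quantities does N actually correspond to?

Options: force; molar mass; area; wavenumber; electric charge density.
force

torque should have units dimensionally equivalent to kg * m^2 / s^2 (e.g. N·m).
The given unit 'N' reduces to kg * m / s^2. Of the listed options, that is the dimensionality of force.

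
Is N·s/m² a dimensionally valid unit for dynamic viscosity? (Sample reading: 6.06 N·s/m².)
Yes

dynamic viscosity has SI base units: kg / (m * s)
N·s/m² reduces to the same SI base units, so it is a valid unit for dynamic viscosity.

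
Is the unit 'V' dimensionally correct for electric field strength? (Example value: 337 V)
No

electric field strength has SI base units: kg * m / (A * s^3)
V does NOT reduce to kg * m / (A * s^3); a valid unit for electric field strength would be e.g. V/m.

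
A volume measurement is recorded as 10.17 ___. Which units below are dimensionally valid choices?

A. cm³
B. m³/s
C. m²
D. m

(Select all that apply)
A

volume has SI base units: m^3

Checking each option against m^3:
  A. cm³: ✓ matches
  B. m³/s: ✗ does not match
  C. m²: ✗ does not match
  D. m: ✗ does not match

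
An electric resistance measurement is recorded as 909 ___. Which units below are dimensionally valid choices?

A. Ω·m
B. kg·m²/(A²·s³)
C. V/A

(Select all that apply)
B, C

electric resistance has SI base units: kg * m^2 / (A^2 * s^3)

Checking each option against kg * m^2 / (A^2 * s^3):
  A. Ω·m: ✗ does not match
  B. kg·m²/(A²·s³): ✓ matches
  C. V/A: ✓ matches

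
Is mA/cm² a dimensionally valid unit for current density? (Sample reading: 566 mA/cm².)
Yes

current density has SI base units: A / m^2
mA/cm² reduces to the same SI base units, so it is a valid unit for current density.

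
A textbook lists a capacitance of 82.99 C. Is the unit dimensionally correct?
No

capacitance has SI base units: A^2 * s^4 / (kg * m^2)
C does NOT reduce to A^2 * s^4 / (kg * m^2); a valid unit for capacitance would be e.g. F.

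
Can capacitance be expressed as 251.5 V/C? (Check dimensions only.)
No

capacitance has SI base units: A^2 * s^4 / (kg * m^2)
V/C does NOT reduce to A^2 * s^4 / (kg * m^2); a valid unit for capacitance would be e.g. F.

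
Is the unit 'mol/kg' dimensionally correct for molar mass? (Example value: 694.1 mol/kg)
No

molar mass has SI base units: kg / mol
mol/kg does NOT reduce to kg / mol; a valid unit for molar mass would be e.g. kg/mol.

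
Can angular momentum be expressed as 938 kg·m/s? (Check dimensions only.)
No

angular momentum has SI base units: kg * m^2 / s
kg·m/s does NOT reduce to kg * m^2 / s; a valid unit for angular momentum would be e.g. kg·m²/s.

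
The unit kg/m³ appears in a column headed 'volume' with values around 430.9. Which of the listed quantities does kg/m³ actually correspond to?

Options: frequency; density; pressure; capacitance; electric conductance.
density

volume should have units dimensionally equivalent to m^3 (e.g. m³).
The given unit 'kg/m³' reduces to kg / m^3. Of the listed options, that is the dimensionality of density.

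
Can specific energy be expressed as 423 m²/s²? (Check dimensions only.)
Yes

specific energy has SI base units: m^2 / s^2
m²/s² reduces to the same SI base units, so it is a valid unit for specific energy.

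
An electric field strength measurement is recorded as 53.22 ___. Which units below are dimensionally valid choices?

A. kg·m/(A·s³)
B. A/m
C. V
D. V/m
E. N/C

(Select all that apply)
A, D, E

electric field strength has SI base units: kg * m / (A * s^3)

Checking each option against kg * m / (A * s^3):
  A. kg·m/(A·s³): ✓ matches
  B. A/m: ✗ does not match
  C. V: ✗ does not match
  D. V/m: ✓ matches
  E. N/C: ✓ matches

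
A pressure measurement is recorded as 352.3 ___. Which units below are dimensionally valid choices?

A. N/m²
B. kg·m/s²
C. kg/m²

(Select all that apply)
A

pressure has SI base units: kg / (m * s^2)

Checking each option against kg / (m * s^2):
  A. N/m²: ✓ matches
  B. kg·m/s²: ✗ does not match
  C. kg/m²: ✗ does not match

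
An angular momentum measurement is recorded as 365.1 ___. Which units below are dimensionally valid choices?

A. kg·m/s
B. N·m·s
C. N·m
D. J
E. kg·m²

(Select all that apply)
B

angular momentum has SI base units: kg * m^2 / s

Checking each option against kg * m^2 / s:
  A. kg·m/s: ✗ does not match
  B. N·m·s: ✓ matches
  C. N·m: ✗ does not match
  D. J: ✗ does not match
  E. kg·m²: ✗ does not match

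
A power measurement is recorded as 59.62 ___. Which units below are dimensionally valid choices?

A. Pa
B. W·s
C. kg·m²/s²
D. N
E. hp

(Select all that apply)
E

power has SI base units: kg * m^2 / s^3

Checking each option against kg * m^2 / s^3:
  A. Pa: ✗ does not match
  B. W·s: ✗ does not match
  C. kg·m²/s²: ✗ does not match
  D. N: ✗ does not match
  E. hp: ✓ matches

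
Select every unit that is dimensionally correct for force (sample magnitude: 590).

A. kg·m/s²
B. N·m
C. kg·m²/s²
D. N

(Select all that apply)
A, D

force has SI base units: kg * m / s^2

Checking each option against kg * m / s^2:
  A. kg·m/s²: ✓ matches
  B. N·m: ✗ does not match
  C. kg·m²/s²: ✗ does not match
  D. N: ✓ matches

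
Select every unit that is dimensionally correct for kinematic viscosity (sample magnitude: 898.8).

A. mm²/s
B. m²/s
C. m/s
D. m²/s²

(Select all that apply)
A, B

kinematic viscosity has SI base units: m^2 / s

Checking each option against m^2 / s:
  A. mm²/s: ✓ matches
  B. m²/s: ✓ matches
  C. m/s: ✗ does not match
  D. m²/s²: ✗ does not match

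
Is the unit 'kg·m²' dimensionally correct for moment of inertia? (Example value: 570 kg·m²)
Yes

moment of inertia has SI base units: kg * m^2
kg·m² reduces to the same SI base units, so it is a valid unit for moment of inertia.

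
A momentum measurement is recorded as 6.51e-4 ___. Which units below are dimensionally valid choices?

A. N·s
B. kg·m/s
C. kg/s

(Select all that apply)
A, B

momentum has SI base units: kg * m / s

Checking each option against kg * m / s:
  A. N·s: ✓ matches
  B. kg·m/s: ✓ matches
  C. kg/s: ✗ does not match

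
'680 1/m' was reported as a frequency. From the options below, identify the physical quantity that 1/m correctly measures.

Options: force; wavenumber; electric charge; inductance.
wavenumber

frequency should have units dimensionally equivalent to 1 / s (e.g. Hz).
The given unit '1/m' reduces to 1 / m. Of the listed options, that is the dimensionality of wavenumber.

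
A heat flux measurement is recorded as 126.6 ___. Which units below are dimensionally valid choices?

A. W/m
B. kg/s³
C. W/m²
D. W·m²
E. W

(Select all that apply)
B, C

heat flux has SI base units: kg / s^3

Checking each option against kg / s^3:
  A. W/m: ✗ does not match
  B. kg/s³: ✓ matches
  C. W/m²: ✓ matches
  D. W·m²: ✗ does not match
  E. W: ✗ does not match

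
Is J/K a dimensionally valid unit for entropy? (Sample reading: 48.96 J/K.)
Yes

entropy has SI base units: kg * m^2 / (s^2 * K)
J/K reduces to the same SI base units, so it is a valid unit for entropy.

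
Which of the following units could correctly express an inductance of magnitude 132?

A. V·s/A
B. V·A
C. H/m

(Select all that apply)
A

inductance has SI base units: kg * m^2 / (A^2 * s^2)

Checking each option against kg * m^2 / (A^2 * s^2):
  A. V·s/A: ✓ matches
  B. V·A: ✗ does not match
  C. H/m: ✗ does not match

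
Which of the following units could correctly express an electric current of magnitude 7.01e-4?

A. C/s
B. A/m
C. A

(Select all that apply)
A, C

electric current has SI base units: A

Checking each option against A:
  A. C/s: ✓ matches
  B. A/m: ✗ does not match
  C. A: ✓ matches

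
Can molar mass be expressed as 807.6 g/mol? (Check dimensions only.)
Yes

molar mass has SI base units: kg / mol
g/mol reduces to the same SI base units, so it is a valid unit for molar mass.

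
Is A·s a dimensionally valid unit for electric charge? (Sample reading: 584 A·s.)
Yes

electric charge has SI base units: A * s
A·s reduces to the same SI base units, so it is a valid unit for electric charge.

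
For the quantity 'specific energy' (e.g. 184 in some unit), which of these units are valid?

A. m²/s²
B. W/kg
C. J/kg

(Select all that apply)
A, C

specific energy has SI base units: m^2 / s^2

Checking each option against m^2 / s^2:
  A. m²/s²: ✓ matches
  B. W/kg: ✗ does not match
  C. J/kg: ✓ matches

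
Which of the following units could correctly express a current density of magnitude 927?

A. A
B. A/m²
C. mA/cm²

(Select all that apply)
B, C

current density has SI base units: A / m^2

Checking each option against A / m^2:
  A. A: ✗ does not match
  B. A/m²: ✓ matches
  C. mA/cm²: ✓ matches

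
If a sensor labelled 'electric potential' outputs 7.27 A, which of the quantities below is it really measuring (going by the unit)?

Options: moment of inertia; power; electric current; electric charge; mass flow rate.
electric current

electric potential should have units dimensionally equivalent to kg * m^2 / (A * s^3) (e.g. V).
The given unit 'A' reduces to A. Of the listed options, that is the dimensionality of electric current.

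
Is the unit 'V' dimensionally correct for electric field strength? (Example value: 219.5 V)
No

electric field strength has SI base units: kg * m / (A * s^3)
V does NOT reduce to kg * m / (A * s^3); a valid unit for electric field strength would be e.g. V/m.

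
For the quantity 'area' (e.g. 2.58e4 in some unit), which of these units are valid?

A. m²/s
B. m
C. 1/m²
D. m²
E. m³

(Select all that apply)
D

area has SI base units: m^2

Checking each option against m^2:
  A. m²/s: ✗ does not match
  B. m: ✗ does not match
  C. 1/m²: ✗ does not match
  D. m²: ✓ matches
  E. m³: ✗ does not match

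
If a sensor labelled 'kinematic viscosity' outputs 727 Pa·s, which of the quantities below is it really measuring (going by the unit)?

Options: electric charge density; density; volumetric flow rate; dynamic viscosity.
dynamic viscosity

kinematic viscosity should have units dimensionally equivalent to m^2 / s (e.g. m²/s).
The given unit 'Pa·s' reduces to kg / (m * s). Of the listed options, that is the dimensionality of dynamic viscosity.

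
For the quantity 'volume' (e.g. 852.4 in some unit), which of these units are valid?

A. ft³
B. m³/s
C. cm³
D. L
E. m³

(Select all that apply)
A, C, D, E

volume has SI base units: m^3

Checking each option against m^3:
  A. ft³: ✓ matches
  B. m³/s: ✗ does not match
  C. cm³: ✓ matches
  D. L: ✓ matches
  E. m³: ✓ matches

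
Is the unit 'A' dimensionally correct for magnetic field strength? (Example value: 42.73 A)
No

magnetic field strength has SI base units: A / m
A does NOT reduce to A / m; a valid unit for magnetic field strength would be e.g. A/m.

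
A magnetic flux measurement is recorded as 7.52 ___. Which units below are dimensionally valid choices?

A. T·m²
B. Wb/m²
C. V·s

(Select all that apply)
A, C

magnetic flux has SI base units: kg * m^2 / (A * s^2)

Checking each option against kg * m^2 / (A * s^2):
  A. T·m²: ✓ matches
  B. Wb/m²: ✗ does not match
  C. V·s: ✓ matches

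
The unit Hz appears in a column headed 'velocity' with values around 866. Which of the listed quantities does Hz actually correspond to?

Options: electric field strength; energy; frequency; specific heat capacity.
frequency

velocity should have units dimensionally equivalent to m / s (e.g. m/s).
The given unit 'Hz' reduces to 1 / s. Of the listed options, that is the dimensionality of frequency.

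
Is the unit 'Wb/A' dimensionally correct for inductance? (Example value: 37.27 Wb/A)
Yes

inductance has SI base units: kg * m^2 / (A^2 * s^2)
Wb/A reduces to the same SI base units, so it is a valid unit for inductance.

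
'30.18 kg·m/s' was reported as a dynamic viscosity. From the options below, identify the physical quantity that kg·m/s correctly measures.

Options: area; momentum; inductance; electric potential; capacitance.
momentum

dynamic viscosity should have units dimensionally equivalent to kg / (m * s) (e.g. Pa·s).
The given unit 'kg·m/s' reduces to kg * m / s. Of the listed options, that is the dimensionality of momentum.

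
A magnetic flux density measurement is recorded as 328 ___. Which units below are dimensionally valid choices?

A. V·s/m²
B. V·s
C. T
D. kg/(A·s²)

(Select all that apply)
A, C, D

magnetic flux density has SI base units: kg / (A * s^2)

Checking each option against kg / (A * s^2):
  A. V·s/m²: ✓ matches
  B. V·s: ✗ does not match
  C. T: ✓ matches
  D. kg/(A·s²): ✓ matches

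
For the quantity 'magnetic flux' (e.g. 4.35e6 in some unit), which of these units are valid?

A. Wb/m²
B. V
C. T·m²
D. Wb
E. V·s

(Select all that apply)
C, D, E

magnetic flux has SI base units: kg * m^2 / (A * s^2)

Checking each option against kg * m^2 / (A * s^2):
  A. Wb/m²: ✗ does not match
  B. V: ✗ does not match
  C. T·m²: ✓ matches
  D. Wb: ✓ matches
  E. V·s: ✓ matches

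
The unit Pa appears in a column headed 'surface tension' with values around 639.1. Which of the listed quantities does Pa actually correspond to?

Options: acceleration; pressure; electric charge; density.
pressure

surface tension should have units dimensionally equivalent to kg / s^2 (e.g. N/m).
The given unit 'Pa' reduces to kg / (m * s^2). Of the listed options, that is the dimensionality of pressure.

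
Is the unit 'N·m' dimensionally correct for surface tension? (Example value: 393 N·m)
No

surface tension has SI base units: kg / s^2
N·m does NOT reduce to kg / s^2; a valid unit for surface tension would be e.g. N/m.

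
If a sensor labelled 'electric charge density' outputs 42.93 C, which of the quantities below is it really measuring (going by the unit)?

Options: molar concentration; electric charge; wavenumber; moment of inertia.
electric charge

electric charge density should have units dimensionally equivalent to A * s / m^3 (e.g. C/m³).
The given unit 'C' reduces to A * s. Of the listed options, that is the dimensionality of electric charge.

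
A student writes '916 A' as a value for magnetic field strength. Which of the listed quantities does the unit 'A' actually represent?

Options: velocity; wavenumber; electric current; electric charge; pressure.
electric current

magnetic field strength should have units dimensionally equivalent to A / m (e.g. A/m).
The given unit 'A' reduces to A. Of the listed options, that is the dimensionality of electric current.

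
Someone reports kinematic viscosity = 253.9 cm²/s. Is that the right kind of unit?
Yes

kinematic viscosity has SI base units: m^2 / s
cm²/s reduces to the same SI base units, so it is a valid unit for kinematic viscosity.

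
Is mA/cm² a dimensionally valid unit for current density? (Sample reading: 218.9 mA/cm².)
Yes

current density has SI base units: A / m^2
mA/cm² reduces to the same SI base units, so it is a valid unit for current density.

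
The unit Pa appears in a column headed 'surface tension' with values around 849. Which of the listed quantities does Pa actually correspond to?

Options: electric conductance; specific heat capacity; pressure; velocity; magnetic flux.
pressure

surface tension should have units dimensionally equivalent to kg / s^2 (e.g. N/m).
The given unit 'Pa' reduces to kg / (m * s^2). Of the listed options, that is the dimensionality of pressure.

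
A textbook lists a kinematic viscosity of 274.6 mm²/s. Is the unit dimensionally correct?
Yes

kinematic viscosity has SI base units: m^2 / s
mm²/s reduces to the same SI base units, so it is a valid unit for kinematic viscosity.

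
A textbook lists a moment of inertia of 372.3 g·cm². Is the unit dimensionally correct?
Yes

moment of inertia has SI base units: kg * m^2
g·cm² reduces to the same SI base units, so it is a valid unit for moment of inertia.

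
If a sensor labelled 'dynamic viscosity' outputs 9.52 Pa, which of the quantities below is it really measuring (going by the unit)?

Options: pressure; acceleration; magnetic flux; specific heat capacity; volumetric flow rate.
pressure

dynamic viscosity should have units dimensionally equivalent to kg / (m * s) (e.g. Pa·s).
The given unit 'Pa' reduces to kg / (m * s^2). Of the listed options, that is the dimensionality of pressure.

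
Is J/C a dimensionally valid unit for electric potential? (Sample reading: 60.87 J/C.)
Yes

electric potential has SI base units: kg * m^2 / (A * s^3)
J/C reduces to the same SI base units, so it is a valid unit for electric potential.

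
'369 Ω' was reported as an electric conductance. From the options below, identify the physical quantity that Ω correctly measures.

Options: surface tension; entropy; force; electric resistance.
electric resistance

electric conductance should have units dimensionally equivalent to A^2 * s^3 / (kg * m^2) (e.g. S).
The given unit 'Ω' reduces to kg * m^2 / (A^2 * s^3). Of the listed options, that is the dimensionality of electric resistance.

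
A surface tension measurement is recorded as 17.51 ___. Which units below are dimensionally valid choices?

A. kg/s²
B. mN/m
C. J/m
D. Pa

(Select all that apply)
A, B

surface tension has SI base units: kg / s^2

Checking each option against kg / s^2:
  A. kg/s²: ✓ matches
  B. mN/m: ✓ matches
  C. J/m: ✗ does not match
  D. Pa: ✗ does not match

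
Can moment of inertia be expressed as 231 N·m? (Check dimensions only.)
No

moment of inertia has SI base units: kg * m^2
N·m does NOT reduce to kg * m^2; a valid unit for moment of inertia would be e.g. kg·m².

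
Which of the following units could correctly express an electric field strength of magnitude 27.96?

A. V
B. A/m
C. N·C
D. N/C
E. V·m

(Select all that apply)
D

electric field strength has SI base units: kg * m / (A * s^3)

Checking each option against kg * m / (A * s^3):
  A. V: ✗ does not match
  B. A/m: ✗ does not match
  C. N·C: ✗ does not match
  D. N/C: ✓ matches
  E. V·m: ✗ does not match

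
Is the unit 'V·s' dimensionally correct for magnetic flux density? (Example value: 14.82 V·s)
No

magnetic flux density has SI base units: kg / (A * s^2)
V·s does NOT reduce to kg / (A * s^2); a valid unit for magnetic flux density would be e.g. T.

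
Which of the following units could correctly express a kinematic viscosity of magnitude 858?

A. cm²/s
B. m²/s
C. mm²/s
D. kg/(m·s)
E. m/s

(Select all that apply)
A, B, C

kinematic viscosity has SI base units: m^2 / s

Checking each option against m^2 / s:
  A. cm²/s: ✓ matches
  B. m²/s: ✓ matches
  C. mm²/s: ✓ matches
  D. kg/(m·s): ✗ does not match
  E. m/s: ✗ does not match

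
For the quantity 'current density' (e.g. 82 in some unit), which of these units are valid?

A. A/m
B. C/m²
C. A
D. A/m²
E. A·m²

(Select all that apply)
D

current density has SI base units: A / m^2

Checking each option against A / m^2:
  A. A/m: ✗ does not match
  B. C/m²: ✗ does not match
  C. A: ✗ does not match
  D. A/m²: ✓ matches
  E. A·m²: ✗ does not match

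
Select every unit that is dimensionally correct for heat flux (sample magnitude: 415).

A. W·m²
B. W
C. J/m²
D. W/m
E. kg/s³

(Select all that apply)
E

heat flux has SI base units: kg / s^3

Checking each option against kg / s^3:
  A. W·m²: ✗ does not match
  B. W: ✗ does not match
  C. J/m²: ✗ does not match
  D. W/m: ✗ does not match
  E. kg/s³: ✓ matches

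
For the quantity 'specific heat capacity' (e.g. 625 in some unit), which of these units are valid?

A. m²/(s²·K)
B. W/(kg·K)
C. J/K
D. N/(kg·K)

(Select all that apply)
A

specific heat capacity has SI base units: m^2 / (s^2 * K)

Checking each option against m^2 / (s^2 * K):
  A. m²/(s²·K): ✓ matches
  B. W/(kg·K): ✗ does not match
  C. J/K: ✗ does not match
  D. N/(kg·K): ✗ does not match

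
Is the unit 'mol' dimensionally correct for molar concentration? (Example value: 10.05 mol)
No

molar concentration has SI base units: mol / m^3
mol does NOT reduce to mol / m^3; a valid unit for molar concentration would be e.g. mol/m³.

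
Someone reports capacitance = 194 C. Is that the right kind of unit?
No

capacitance has SI base units: A^2 * s^4 / (kg * m^2)
C does NOT reduce to A^2 * s^4 / (kg * m^2); a valid unit for capacitance would be e.g. F.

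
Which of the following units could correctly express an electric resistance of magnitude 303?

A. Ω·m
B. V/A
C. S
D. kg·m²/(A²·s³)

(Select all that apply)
B, D

electric resistance has SI base units: kg * m^2 / (A^2 * s^3)

Checking each option against kg * m^2 / (A^2 * s^3):
  A. Ω·m: ✗ does not match
  B. V/A: ✓ matches
  C. S: ✗ does not match
  D. kg·m²/(A²·s³): ✓ matches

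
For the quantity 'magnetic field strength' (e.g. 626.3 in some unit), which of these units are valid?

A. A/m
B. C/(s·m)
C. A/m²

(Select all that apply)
A, B

magnetic field strength has SI base units: A / m

Checking each option against A / m:
  A. A/m: ✓ matches
  B. C/(s·m): ✓ matches
  C. A/m²: ✗ does not match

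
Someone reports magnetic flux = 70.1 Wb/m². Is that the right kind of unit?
No

magnetic flux has SI base units: kg * m^2 / (A * s^2)
Wb/m² does NOT reduce to kg * m^2 / (A * s^2); a valid unit for magnetic flux would be e.g. Wb.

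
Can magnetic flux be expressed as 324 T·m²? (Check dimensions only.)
Yes

magnetic flux has SI base units: kg * m^2 / (A * s^2)
T·m² reduces to the same SI base units, so it is a valid unit for magnetic flux.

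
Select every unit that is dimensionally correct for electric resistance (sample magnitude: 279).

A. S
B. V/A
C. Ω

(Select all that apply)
B, C

electric resistance has SI base units: kg * m^2 / (A^2 * s^3)

Checking each option against kg * m^2 / (A^2 * s^3):
  A. S: ✗ does not match
  B. V/A: ✓ matches
  C. Ω: ✓ matches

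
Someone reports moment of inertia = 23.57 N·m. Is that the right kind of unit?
No

moment of inertia has SI base units: kg * m^2
N·m does NOT reduce to kg * m^2; a valid unit for moment of inertia would be e.g. kg·m².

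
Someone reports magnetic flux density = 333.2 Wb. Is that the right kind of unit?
No

magnetic flux density has SI base units: kg / (A * s^2)
Wb does NOT reduce to kg / (A * s^2); a valid unit for magnetic flux density would be e.g. T.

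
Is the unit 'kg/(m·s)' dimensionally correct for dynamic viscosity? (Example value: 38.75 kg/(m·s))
Yes

dynamic viscosity has SI base units: kg / (m * s)
kg/(m·s) reduces to the same SI base units, so it is a valid unit for dynamic viscosity.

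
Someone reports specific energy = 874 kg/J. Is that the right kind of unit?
No

specific energy has SI base units: m^2 / s^2
kg/J does NOT reduce to m^2 / s^2; a valid unit for specific energy would be e.g. J/kg.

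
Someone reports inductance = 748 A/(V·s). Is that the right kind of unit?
No

inductance has SI base units: kg * m^2 / (A^2 * s^2)
A/(V·s) does NOT reduce to kg * m^2 / (A^2 * s^2); a valid unit for inductance would be e.g. H.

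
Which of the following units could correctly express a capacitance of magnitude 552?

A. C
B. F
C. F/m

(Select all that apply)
B

capacitance has SI base units: A^2 * s^4 / (kg * m^2)

Checking each option against A^2 * s^4 / (kg * m^2):
  A. C: ✗ does not match
  B. F: ✓ matches
  C. F/m: ✗ does not match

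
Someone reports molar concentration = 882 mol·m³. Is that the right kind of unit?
No

molar concentration has SI base units: mol / m^3
mol·m³ does NOT reduce to mol / m^3; a valid unit for molar concentration would be e.g. mol/m³.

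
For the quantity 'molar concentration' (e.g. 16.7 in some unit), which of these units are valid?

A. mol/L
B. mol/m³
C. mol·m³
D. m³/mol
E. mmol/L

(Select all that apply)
A, B, E

molar concentration has SI base units: mol / m^3

Checking each option against mol / m^3:
  A. mol/L: ✓ matches
  B. mol/m³: ✓ matches
  C. mol·m³: ✗ does not match
  D. m³/mol: ✗ does not match
  E. mmol/L: ✓ matches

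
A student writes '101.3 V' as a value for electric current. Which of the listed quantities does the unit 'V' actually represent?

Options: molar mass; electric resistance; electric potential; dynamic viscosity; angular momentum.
electric potential

electric current should have units dimensionally equivalent to A (e.g. A).
The given unit 'V' reduces to kg * m^2 / (A * s^3). Of the listed options, that is the dimensionality of electric potential.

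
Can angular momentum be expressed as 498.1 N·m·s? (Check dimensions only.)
Yes

angular momentum has SI base units: kg * m^2 / s
N·m·s reduces to the same SI base units, so it is a valid unit for angular momentum.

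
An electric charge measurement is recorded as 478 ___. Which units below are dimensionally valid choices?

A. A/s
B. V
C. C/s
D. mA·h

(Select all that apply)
D

electric charge has SI base units: A * s

Checking each option against A * s:
  A. A/s: ✗ does not match
  B. V: ✗ does not match
  C. C/s: ✗ does not match
  D. mA·h: ✓ matches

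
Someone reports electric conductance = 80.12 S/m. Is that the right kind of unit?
No

electric conductance has SI base units: A^2 * s^3 / (kg * m^2)
S/m does NOT reduce to A^2 * s^3 / (kg * m^2); a valid unit for electric conductance would be e.g. S.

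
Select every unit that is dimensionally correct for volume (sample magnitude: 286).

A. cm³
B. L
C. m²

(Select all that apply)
A, B

volume has SI base units: m^3

Checking each option against m^3:
  A. cm³: ✓ matches
  B. L: ✓ matches
  C. m²: ✗ does not match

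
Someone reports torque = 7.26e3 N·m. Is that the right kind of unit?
Yes

torque has SI base units: kg * m^2 / s^2
N·m reduces to the same SI base units, so it is a valid unit for torque.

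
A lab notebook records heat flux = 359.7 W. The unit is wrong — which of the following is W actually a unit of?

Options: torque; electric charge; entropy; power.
power

heat flux should have units dimensionally equivalent to kg / s^3 (e.g. W/m²).
The given unit 'W' reduces to kg * m^2 / s^3. Of the listed options, that is the dimensionality of power.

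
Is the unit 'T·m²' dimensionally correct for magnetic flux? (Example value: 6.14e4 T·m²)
Yes

magnetic flux has SI base units: kg * m^2 / (A * s^2)
T·m² reduces to the same SI base units, so it is a valid unit for magnetic flux.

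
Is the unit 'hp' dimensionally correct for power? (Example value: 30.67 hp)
Yes

power has SI base units: kg * m^2 / s^3
hp reduces to the same SI base units, so it is a valid unit for power.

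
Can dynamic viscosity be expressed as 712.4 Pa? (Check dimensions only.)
No

dynamic viscosity has SI base units: kg / (m * s)
Pa does NOT reduce to kg / (m * s); a valid unit for dynamic viscosity would be e.g. Pa·s.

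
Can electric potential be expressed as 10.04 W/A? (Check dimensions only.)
Yes

electric potential has SI base units: kg * m^2 / (A * s^3)
W/A reduces to the same SI base units, so it is a valid unit for electric potential.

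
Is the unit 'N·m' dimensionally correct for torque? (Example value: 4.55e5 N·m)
Yes

torque has SI base units: kg * m^2 / s^2
N·m reduces to the same SI base units, so it is a valid unit for torque.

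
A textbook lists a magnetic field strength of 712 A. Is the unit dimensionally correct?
No

magnetic field strength has SI base units: A / m
A does NOT reduce to A / m; a valid unit for magnetic field strength would be e.g. A/m.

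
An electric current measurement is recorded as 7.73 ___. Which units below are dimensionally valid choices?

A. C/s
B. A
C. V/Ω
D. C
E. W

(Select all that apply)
A, B, C

electric current has SI base units: A

Checking each option against A:
  A. C/s: ✓ matches
  B. A: ✓ matches
  C. V/Ω: ✓ matches
  D. C: ✗ does not match
  E. W: ✗ does not match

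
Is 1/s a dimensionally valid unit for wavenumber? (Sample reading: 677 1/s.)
No

wavenumber has SI base units: 1 / m
1/s does NOT reduce to 1 / m; a valid unit for wavenumber would be e.g. 1/m.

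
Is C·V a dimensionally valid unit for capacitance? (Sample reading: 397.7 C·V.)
No

capacitance has SI base units: A^2 * s^4 / (kg * m^2)
C·V does NOT reduce to A^2 * s^4 / (kg * m^2); a valid unit for capacitance would be e.g. F.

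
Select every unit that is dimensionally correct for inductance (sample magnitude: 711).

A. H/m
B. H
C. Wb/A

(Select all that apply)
B, C

inductance has SI base units: kg * m^2 / (A^2 * s^2)

Checking each option against kg * m^2 / (A^2 * s^2):
  A. H/m: ✗ does not match
  B. H: ✓ matches
  C. Wb/A: ✓ matches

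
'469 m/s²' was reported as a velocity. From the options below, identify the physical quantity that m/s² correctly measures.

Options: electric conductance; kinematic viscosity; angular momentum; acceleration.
acceleration

velocity should have units dimensionally equivalent to m / s (e.g. m/s).
The given unit 'm/s²' reduces to m / s^2. Of the listed options, that is the dimensionality of acceleration.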